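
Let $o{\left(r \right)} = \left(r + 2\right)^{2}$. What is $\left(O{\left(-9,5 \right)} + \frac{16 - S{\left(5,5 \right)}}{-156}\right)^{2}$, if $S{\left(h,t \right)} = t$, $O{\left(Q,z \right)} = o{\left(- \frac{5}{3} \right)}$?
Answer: $\frac{361}{219024} \approx 0.0016482$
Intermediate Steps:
$o{\left(r \right)} = \left(2 + r\right)^{2}$
$O{\left(Q,z \right)} = \frac{1}{9}$ ($O{\left(Q,z \right)} = \left(2 - \frac{5}{3}\right)^{2} = \left(\frac{1}{3}\right)^{2} = \frac{1}{9}$)
$\left(O{\left(-9,5 \right)} + \frac{16 - S{\left(5,5 \right)}}{-156}\right)^{2} = \left(\frac{1}{9} + \frac{16 - 5}{-156}\right)^{2} = \left(\frac{1}{9} + \left(16 - 5\right) \left(- \frac{1}{156}\right)\right)^{2} = \left(\frac{1}{9} + 11 \left(- \frac{1}{156}\right)\right)^{2} = \left(\frac{1}{9} - \frac{11}{156}\right)^{2} = \left(\frac{19}{468}\right)^{2} = \frac{361}{219024}$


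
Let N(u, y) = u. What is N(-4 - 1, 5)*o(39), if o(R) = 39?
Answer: -195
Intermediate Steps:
N(-4 - 1, 5)*o(39) = (-4 - 1)*39 = -5*39 = -195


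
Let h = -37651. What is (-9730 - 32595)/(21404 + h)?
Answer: 42325/16247 ≈ 2.6051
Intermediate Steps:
(-9730 - 32595)/(21404 + h) = (-9730 - 32595)/(21404 - 37651) = -42325/(-16247) = -42325*(-1/16247) = 42325/16247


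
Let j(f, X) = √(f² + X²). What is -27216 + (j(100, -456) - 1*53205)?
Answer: -80421 + 4*√13621 ≈ -79954.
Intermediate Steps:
j(f, X) = √(X² + f²)
-27216 + (j(100, -456) - 1*53205) = -27216 + (√((-456)² + 100²) - 1*53205) = -27216 + (√(207936 + 10000) - 53205) = -27216 + (√217936 - 53205) = -27216 + (4*√13621 - 53205) = -27216 + (-53205 + 4*√13621) = -80421 + 4*√13621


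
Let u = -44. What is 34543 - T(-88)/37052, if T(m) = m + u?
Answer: 319971842/9263 ≈ 34543.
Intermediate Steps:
T(m) = -44 + m (T(m) = m - 44 = -44 + m)
34543 - T(-88)/37052 = 34543 - (-44 - 88)/37052 = 34543 - (-132)/37052 = 34543 - 1*(-33/9263) = 34543 + 33/9263 = 319971842/9263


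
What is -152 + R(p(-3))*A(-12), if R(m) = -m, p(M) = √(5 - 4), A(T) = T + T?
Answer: -128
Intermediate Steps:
A(T) = 2*T
p(M) = 1 (p(M) = √1 = 1)
-152 + R(p(-3))*A(-12) = -152 + (-1*1)*(2*(-12)) = -152 - 1*(-24) = -152 + 24 = -128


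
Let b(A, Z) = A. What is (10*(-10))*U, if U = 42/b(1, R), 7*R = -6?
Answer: -4200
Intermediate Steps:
R = -6/7 (R = (⅐)*(-6) = -6/7 ≈ -0.85714)
U = 42 (U = 42/1 = 42*1 = 42)
(10*(-10))*U = (10*(-10))*42 = -100*42 = -4200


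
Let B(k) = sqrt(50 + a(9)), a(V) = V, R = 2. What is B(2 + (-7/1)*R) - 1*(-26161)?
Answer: 26161 + sqrt(59) ≈ 26169.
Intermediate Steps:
B(k) = sqrt(59) (B(k) = sqrt(50 + 9) = sqrt(59))
B(2 + (-7/1)*R) - 1*(-26161) = sqrt(59) - 1*(-26161) = sqrt(59) + 26161 = 26161 + sqrt(59)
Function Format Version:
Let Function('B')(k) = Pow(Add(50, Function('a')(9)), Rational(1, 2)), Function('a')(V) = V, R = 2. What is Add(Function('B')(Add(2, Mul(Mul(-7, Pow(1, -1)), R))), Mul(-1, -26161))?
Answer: Add(26161, Pow(59, Rational(1, 2))) ≈ 26169.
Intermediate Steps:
Function('B')(k) = Pow(59, Rational(1, 2)) (Function('B')(k) = Pow(Add(50, 9), Rational(1, 2)) = Pow(59, Rational(1, 2)))
Add(Function('B')(Add(2, Mul(Mul(-7, Pow(1, -1)), R))), Mul(-1, -26161)) = Add(Pow(59, Rational(1, 2)), Mul(-1, -26161)) = Add(Pow(59, Rational(1, 2)), 26161) = Add(26161, Pow(59, Rational(1, 2)))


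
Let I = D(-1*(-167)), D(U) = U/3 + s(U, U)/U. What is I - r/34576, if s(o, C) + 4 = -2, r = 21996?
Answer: 238161925/4330644 ≈ 54.995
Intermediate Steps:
s(o, C) = -6 (s(o, C) = -4 - 2 = -6)
D(U) = -6/U + U/3 (D(U) = U/3 - 6/U = -6/U + U/3)
I = 27871/501 (I = -6/((-1*(-167))) + (-1*(-167))/3 = -6/167 + (1/3)*167 = -6*1/167 + 167/3 = -6/167 + 167/3 = 27871/501 ≈ 55.631)
I - r/34576 = 27871/501 - 21996/34576 = 27871/501 - 1*5499/8644 = 27871/501 - 5499/8644 = 238161925/4330644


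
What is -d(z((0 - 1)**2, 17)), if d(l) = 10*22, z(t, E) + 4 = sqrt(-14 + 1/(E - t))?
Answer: -220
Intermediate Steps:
z(t, E) = -4 + sqrt(-14 + 1/(E - t))
d(l) = 220
-d(z((0 - 1)**2, 17)) = -1*220 = -220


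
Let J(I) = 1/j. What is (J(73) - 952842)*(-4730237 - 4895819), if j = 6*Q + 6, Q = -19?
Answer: 247646984587618/27 ≈ 9.1721e+12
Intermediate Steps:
j = -108 (j = 6*(-19) + 6 = -114 + 6 = -108)
J(I) = -1/108 (J(I) = 1/(-108) = -1/108)
(J(73) - 952842)*(-4730237 - 4895819) = (-1/108 - 952842)*(-4730237 - 4895819) = -102906937/108*(-9626056) = 247646984587618/27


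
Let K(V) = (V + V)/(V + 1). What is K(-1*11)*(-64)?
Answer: -704/5 ≈ -140.80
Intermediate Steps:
K(V) = 2*V/(1 + V) (K(V) = (2*V)/(1 + V) = 2*V/(1 + V))
K(-1*11)*(-64) = (2*(-1*11)/(1 - 1*11))*(-64) = (2*(-11)/(1 - 11))*(-64) = (2*(-11)/(-10))*(-64) = (2*(-11)*(-1/10))*(-64) = (11/5)*(-64) = -704/5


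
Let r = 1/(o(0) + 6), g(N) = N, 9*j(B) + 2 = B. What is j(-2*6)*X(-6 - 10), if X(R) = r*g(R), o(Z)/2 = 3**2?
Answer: 28/27 ≈ 1.0370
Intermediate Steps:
j(B) = -2/9 + B/9
o(Z) = 18 (o(Z) = 2*3**2 = 2*9 = 18)
r = 1/24 (r = 1/(18 + 6) = 1/24 ≈ 0.041667)
X(R) = R/24
j(-2*6)*X(-6 - 10) = (-2/9 + (-2*6)/9)*((-6 - 10)/24) = (-2/9 + (1/9)*(-12))*((1/24)*(-16)) = (-2/9 - 4/3)*(-2/3) = -14/9*(-2/3) = 28/27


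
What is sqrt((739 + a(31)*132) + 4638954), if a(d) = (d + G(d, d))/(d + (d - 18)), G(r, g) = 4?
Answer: sqrt(4639798) ≈ 2154.0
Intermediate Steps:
a(d) = (4 + d)/(-18 + 2*d) (a(d) = (d + 4)/(d + (d - 18)) = (4 + d)/(d + (-18 + d)) = (4 + d)/(-18 + 2*d))
sqrt((739 + a(31)*132) + 4638954) = sqrt((739 + ((4 + 31)/(2*(-9 + 31)))*132) + 4638954) = sqrt((739 + ((1/2)*35/22)*132) + 4638954) = sqrt((739 + ((1/2)*(1/22)*35)*132) + 4638954) = sqrt((739 + (35/44)*132) + 4638954) = sqrt((739 + 105) + 4638954) = sqrt(844 + 4638954) = sqrt(4639798)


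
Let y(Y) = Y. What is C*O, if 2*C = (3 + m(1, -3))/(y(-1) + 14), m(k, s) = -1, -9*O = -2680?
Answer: 2680/117 ≈ 22.906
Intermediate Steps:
O = 2680/9 (O = -⅑*(-2680) = 2680/9 ≈ 297.78)
C = 1/13 (C = ((3 - 1)/(-1 + 14))/2 = (2/13)/2 = (2*(1/13))/2 = (½)*(2/13) = 1/13 ≈ 0.076923)
C*O = (1/13)*(2680/9) = 2680/117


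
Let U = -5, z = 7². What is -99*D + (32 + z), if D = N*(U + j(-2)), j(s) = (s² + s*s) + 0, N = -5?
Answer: 1566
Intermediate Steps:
z = 49
j(s) = 2*s² (j(s) = (s² + s²) + 0 = 2*s² + 0 = 2*s²)
D = -15 (D = -5*(-5 + 2*(-2)²) = -5*(-5 + 2*4) = -5*(-5 + 8) = -5*3 = -15)
-99*D + (32 + z) = -99*(-15) + (32 + 49) = 1485 + 81 = 1566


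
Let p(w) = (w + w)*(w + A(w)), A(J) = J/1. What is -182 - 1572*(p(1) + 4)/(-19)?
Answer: 9118/19 ≈ 479.89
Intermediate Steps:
A(J) = J (A(J) = J*1 = J)
p(w) = 4*w**2 (p(w) = (w + w)*(w + w) = (2*w)*(2*w) = 4*w**2)
-182 - 1572*(p(1) + 4)/(-19) = -182 - 1572*(4*1**2 + 4)/(-19) = -182 - (-1572)*(4*1 + 4)/19 = -182 - (-1572)*(4 + 4)/19 = -182 - (-1572)*8/19 = -182 - 1572*(-8/19) = -182 + 12576/19 = 9118/19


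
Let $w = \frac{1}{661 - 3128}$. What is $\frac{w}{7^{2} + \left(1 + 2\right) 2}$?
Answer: $- \frac{1}{135685} \approx -7.37 \cdot 10^{-6}$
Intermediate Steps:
$w = - \frac{1}{2467}$ ($w = \frac{1}{-2467} = - \frac{1}{2467} \approx -0.00040535$)
$\frac{w}{7^{2} + \left(1 + 2\right) 2} = - \frac{1}{2467 \left(7^{2} + \left(1 + 2\right) 2\right)} = - \frac{1}{2467 \left(49 + 3 \cdot 2\right)} = - \frac{1}{2467 \left(49 + 6\right)} = - \frac{1}{2467 \cdot 55} = \left(- \frac{1}{2467}\right) \frac{1}{55} = - \frac{1}{135685}$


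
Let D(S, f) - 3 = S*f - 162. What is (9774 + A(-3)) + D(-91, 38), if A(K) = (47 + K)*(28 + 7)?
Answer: 7697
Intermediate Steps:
A(K) = 1645 + 35*K (A(K) = (47 + K)*35 = 1645 + 35*K)
D(S, f) = -159 + S*f (D(S, f) = 3 + (S*f - 162) = 3 + (-162 + S*f) = -159 + S*f)
(9774 + A(-3)) + D(-91, 38) = (9774 + (1645 + 35*(-3))) + (-159 - 91*38) = (9774 + (1645 - 105)) + (-159 - 3458) = (9774 + 1540) - 3617 = 11314 - 3617 = 7697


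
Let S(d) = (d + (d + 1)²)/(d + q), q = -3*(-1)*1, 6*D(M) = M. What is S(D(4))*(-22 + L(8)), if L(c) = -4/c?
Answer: -465/22 ≈ -21.136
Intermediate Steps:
D(M) = M/6
q = 3 (q = 3*1 = 3)
S(d) = (d + (1 + d)²)/(3 + d) (S(d) = (d + (d + 1)²)/(d + 3) = (d + (1 + d)²)/(3 + d))
S(D(4))*(-22 + L(8)) = (((⅙)*4 + (1 + (⅙)*4)²)/(3 + (⅙)*4))*(-22 - 4/8) = ((⅔ + (1 + ⅔)²)/(3 + ⅔))*(-22 - 4*⅛) = ((⅔ + (5/3)²)/(11/3))*(-22 - ½) = (3*(⅔ + 25/9)/11)*(-45/2) = ((3/11)*(31/9))*(-45/2) = (31/33)*(-45/2) = -465/22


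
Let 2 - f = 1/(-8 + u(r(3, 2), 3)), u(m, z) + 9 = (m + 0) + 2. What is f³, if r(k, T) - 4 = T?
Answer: 6859/729 ≈ 9.4088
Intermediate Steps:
r(k, T) = 4 + T
u(m, z) = -7 + m (u(m, z) = -9 + ((m + 0) + 2) = -9 + (m + 2) = -9 + (2 + m) = -7 + m)
f = 19/9 (f = 2 - 1/(-8 + (-7 + (4 + 2))) = 2 - 1/(-8 + (-7 + 6)) = 2 - 1/(-8 - 1) = 2 - 1/(-9) = 2 - 1*(-⅑) = 2 + ⅑ = 19/9 ≈ 2.1111)
f³ = (19/9)³ = 6859/729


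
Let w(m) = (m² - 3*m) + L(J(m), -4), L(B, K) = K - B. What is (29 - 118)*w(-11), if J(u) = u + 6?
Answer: -13795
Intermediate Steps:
J(u) = 6 + u
w(m) = -10 + m² - 4*m (w(m) = (m² - 3*m) + (-4 - (6 + m)) = (m² - 3*m) + (-4 + (-6 - m)) = (m² - 3*m) + (-10 - m) = -10 + m² - 4*m)
(29 - 118)*w(-11) = (29 - 118)*(-10 + (-11)² - 4*(-11)) = -89*(-10 + 121 + 44) = -89*155 = -13795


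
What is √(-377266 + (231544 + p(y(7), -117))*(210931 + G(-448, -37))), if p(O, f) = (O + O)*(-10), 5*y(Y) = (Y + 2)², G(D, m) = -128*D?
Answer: √62030168234 ≈ 2.4906e+5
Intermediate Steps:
y(Y) = (2 + Y)²/5 (y(Y) = (Y + 2)²/5 = (2 + Y)²/5)
p(O, f) = -20*O (p(O, f) = (2*O)*(-10) = -20*O)
√(-377266 + (231544 + p(y(7), -117))*(210931 + G(-448, -37))) = √(-377266 + (231544 - 4*(2 + 7)²)*(210931 - 128*(-448))) = √(-377266 + (231544 - 4*9²)*(210931 + 57344)) = √(-377266 + (231544 - 4*81)*268275) = √(-377266 + (231544 - 20*81/5)*268275) = √(-377266 + (231544 - 324)*268275) = √(-377266 + 231220*268275) = √(-377266 + 62030545500) = √62030168234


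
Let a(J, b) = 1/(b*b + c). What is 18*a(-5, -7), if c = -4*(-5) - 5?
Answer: 9/32 ≈ 0.28125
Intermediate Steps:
c = 15 (c = 20 - 5 = 15)
a(J, b) = 1/(15 + b²) (a(J, b) = 1/(b*b + 15) = 1/(b² + 15) = 1/(15 + b²))
18*a(-5, -7) = 18/(15 + (-7)²) = 18/(15 + 49) = 18/64 = 18*(1/64) = 9/32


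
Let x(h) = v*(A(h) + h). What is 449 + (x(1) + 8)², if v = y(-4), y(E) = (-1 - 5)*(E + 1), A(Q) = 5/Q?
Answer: 13905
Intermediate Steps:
y(E) = -6 - 6*E (y(E) = -6*(1 + E) = -6 - 6*E)
v = 18 (v = -6 - 6*(-4) = -6 + 24 = 18)
x(h) = 18*h + 90/h (x(h) = 18*(5/h + h) = 18*(h + 5/h) = 18*h + 90/h)
449 + (x(1) + 8)² = 449 + ((18*1 + 90/1) + 8)² = 449 + ((18 + 90*1) + 8)² = 449 + ((18 + 90) + 8)² = 449 + (108 + 8)² = 449 + 116² = 449 + 13456 = 13905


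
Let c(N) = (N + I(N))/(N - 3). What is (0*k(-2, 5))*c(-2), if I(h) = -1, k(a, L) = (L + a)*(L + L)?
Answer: 0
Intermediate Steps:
k(a, L) = 2*L*(L + a) (k(a, L) = (L + a)*(2*L) = 2*L*(L + a))
c(N) = (-1 + N)/(-3 + N) (c(N) = (N - 1)/(N - 3) = (-1 + N)/(-3 + N))
(0*k(-2, 5))*c(-2) = (0*(2*5*(5 - 2)))*((-1 - 2)/(-3 - 2)) = (0*(2*5*3))*(-3/(-5)) = (0*30)*(-⅕*(-3)) = 0*(⅗) = 0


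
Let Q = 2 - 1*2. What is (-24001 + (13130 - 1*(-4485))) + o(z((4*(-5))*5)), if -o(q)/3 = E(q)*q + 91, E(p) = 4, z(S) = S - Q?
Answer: -5459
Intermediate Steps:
Q = 0 (Q = 2 - 2 = 0)
z(S) = S (z(S) = S - 1*0 = S + 0 = S)
o(q) = -273 - 12*q (o(q) = -3*(4*q + 91) = -3*(91 + 4*q) = -273 - 12*q)
(-24001 + (13130 - 1*(-4485))) + o(z((4*(-5))*5)) = (-24001 + (13130 - 1*(-4485))) + (-273 - 12*4*(-5)*5) = (-24001 + (13130 + 4485)) + (-273 - (-240)*5) = (-24001 + 17615) + (-273 - 12*(-100)) = -6386 + (-273 + 1200) = -6386 + 927 = -5459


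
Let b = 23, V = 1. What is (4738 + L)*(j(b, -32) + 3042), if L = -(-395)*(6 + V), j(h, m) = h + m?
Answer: 22756599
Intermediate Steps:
L = 2765 (L = -(-395)*(6 + 1) = -(-395)*7 = -79*(-35) = 2765)
(4738 + L)*(j(b, -32) + 3042) = (4738 + 2765)*((23 - 32) + 3042) = 7503*(-9 + 3042) = 7503*3033 = 22756599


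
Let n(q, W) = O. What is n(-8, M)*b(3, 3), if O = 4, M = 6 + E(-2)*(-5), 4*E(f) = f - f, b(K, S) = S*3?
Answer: 36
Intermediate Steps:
b(K, S) = 3*S
E(f) = 0 (E(f) = (f - f)/4 = (1/4)*0 = 0)
M = 6 (M = 6 + 0*(-5) = 6 + 0 = 6)
n(q, W) = 4
n(-8, M)*b(3, 3) = 4*(3*3) = 4*9 = 36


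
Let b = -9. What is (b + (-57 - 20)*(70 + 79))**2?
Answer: 131836324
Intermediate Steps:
(b + (-57 - 20)*(70 + 79))**2 = (-9 + (-57 - 20)*(70 + 79))**2 = (-9 - 77*149)**2 = (-9 - 11473)**2 = (-11482)**2 = 131836324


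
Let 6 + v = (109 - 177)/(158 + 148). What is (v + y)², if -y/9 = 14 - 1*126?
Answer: 81288256/81 ≈ 1.0036e+6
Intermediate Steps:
y = 1008 (y = -9*(14 - 1*126) = -9*(14 - 126) = -9*(-112) = 1008)
v = -56/9 (v = -6 + (109 - 177)/(158 + 148) = -6 - 68/306 = -6 - 68*1/306 = -6 - 2/9 = -56/9 ≈ -6.2222)
(v + y)² = (-56/9 + 1008)² = (9016/9)² = 81288256/81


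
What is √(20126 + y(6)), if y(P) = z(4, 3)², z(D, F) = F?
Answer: √20135 ≈ 141.90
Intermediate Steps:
y(P) = 9 (y(P) = 3² = 9)
√(20126 + y(6)) = √(20126 + 9) = √20135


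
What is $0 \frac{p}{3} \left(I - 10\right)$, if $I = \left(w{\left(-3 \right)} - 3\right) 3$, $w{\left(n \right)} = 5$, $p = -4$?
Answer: $0$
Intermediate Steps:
$I = 6$ ($I = \left(5 - 3\right) 3 = 2 \cdot 3 = 6$)
$0 \frac{p}{3} \left(I - 10\right) = 0 \left(- \frac{4}{3}\right) \left(6 - 10\right) = 0 \left(\left(-4\right) \frac{1}{3}\right) \left(6 - 10\right) = 0 \left(- \frac{4}{3}\right) \left(-4\right) = 0 \left(-4\right) = 0$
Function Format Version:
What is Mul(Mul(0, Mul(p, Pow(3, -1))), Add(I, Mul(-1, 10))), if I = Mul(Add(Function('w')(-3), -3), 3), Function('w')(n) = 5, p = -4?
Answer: 0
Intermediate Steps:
I = 6 (I = Mul(Add(5, -3), 3) = Mul(2, 3) = 6)
Mul(Mul(0, Mul(p, Pow(3, -1))), Add(I, Mul(-1, 10))) = Mul(Mul(0, Mul(-4, Pow(3, -1))), Add(6, Mul(-1, 10))) = Mul(Mul(0, Mul(-4, Rational(1, 3))), Add(6, -10)) = Mul(Mul(0, Rational(-4, 3)), -4) = Mul(0, -4) = 0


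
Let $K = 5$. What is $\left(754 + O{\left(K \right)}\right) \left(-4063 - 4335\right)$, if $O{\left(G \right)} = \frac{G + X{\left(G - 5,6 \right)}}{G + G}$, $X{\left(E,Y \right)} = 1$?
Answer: $- \frac{31685654}{5} \approx -6.3371 \cdot 10^{6}$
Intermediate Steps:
$O{\left(G \right)} = \frac{1 + G}{2 G}$ ($O{\left(G \right)} = \frac{G + 1}{G + G} = \frac{1 + G}{2 G}$)
$\left(754 + O{\left(K \right)}\right) \left(-4063 - 4335\right) = \left(754 + \frac{1 + 5}{2 \cdot 5}\right) \left(-4063 - 4335\right) = \left(754 + \frac{1}{2} \cdot \frac{1}{5} \cdot 6\right) \left(-8398\right) = \left(754 + \frac{3}{5}\right) \left(-8398\right) = \frac{3773}{5} \left(-8398\right) = - \frac{31685654}{5}$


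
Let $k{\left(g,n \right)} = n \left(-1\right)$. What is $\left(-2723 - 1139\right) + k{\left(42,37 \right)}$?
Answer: $-3899$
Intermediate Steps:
$k{\left(g,n \right)} = - n$
$\left(-2723 - 1139\right) + k{\left(42,37 \right)} = \left(-2723 - 1139\right) - 37 = -3862 - 37 = -3899$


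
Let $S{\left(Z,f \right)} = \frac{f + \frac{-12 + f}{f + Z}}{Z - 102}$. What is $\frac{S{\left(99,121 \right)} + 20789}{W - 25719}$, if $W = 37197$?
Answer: $\frac{13694011}{7575480} \approx 1.8077$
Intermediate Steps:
$S{\left(Z,f \right)} = \frac{f + \frac{-12 + f}{Z + f}}{-102 + Z}$
$\frac{S{\left(99,121 \right)} + 20789}{W - 25719} = \frac{\frac{-12 + 121 + 121^{2} + 99 \cdot 121}{99^{2} - 10098 - 12342 + 99 \cdot 121} + 20789}{37197 - 25719} = \frac{\frac{-12 + 121 + 14641 + 11979}{9801 - 10098 - 12342 + 11979} + 20789}{11478} = \left(\frac{1}{-660} \cdot 26729 + 20789\right) \frac{1}{11478} = \left(\left(- \frac{1}{660}\right) 26729 + 20789\right) \frac{1}{11478} = \left(- \frac{26729}{660} + 20789\right) \frac{1}{11478} = \frac{13694011}{660} \cdot \frac{1}{11478} = \frac{13694011}{7575480}$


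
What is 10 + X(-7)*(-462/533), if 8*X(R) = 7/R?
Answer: 21551/2132 ≈ 10.108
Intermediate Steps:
X(R) = 7/(8*R) (X(R) = (7/R)/8 = 7/(8*R))
10 + X(-7)*(-462/533) = 10 + ((7/8)/(-7))*(-462/533) = 10 + ((7/8)*(-1/7))*(-462*1/533) = 10 - 1/8*(-462/533) = 10 + 231/2132 = 21551/2132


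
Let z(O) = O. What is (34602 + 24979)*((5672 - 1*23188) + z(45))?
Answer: -1040939651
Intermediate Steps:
(34602 + 24979)*((5672 - 1*23188) + z(45)) = (34602 + 24979)*((5672 - 1*23188) + 45) = 59581*((5672 - 23188) + 45) = 59581*(-17516 + 45) = 59581*(-17471) = -1040939651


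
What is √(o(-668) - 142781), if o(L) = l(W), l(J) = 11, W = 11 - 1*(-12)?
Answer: I*√142770 ≈ 377.85*I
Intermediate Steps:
W = 23 (W = 11 + 12 = 23)
o(L) = 11
√(o(-668) - 142781) = √(11 - 142781) = √(-142770) = I*√142770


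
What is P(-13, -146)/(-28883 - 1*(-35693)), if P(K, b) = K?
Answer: -13/6810 ≈ -0.0019090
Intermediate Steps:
P(-13, -146)/(-28883 - 1*(-35693)) = -13/(-28883 - 1*(-35693)) = -13/(-28883 + 35693) = -13/6810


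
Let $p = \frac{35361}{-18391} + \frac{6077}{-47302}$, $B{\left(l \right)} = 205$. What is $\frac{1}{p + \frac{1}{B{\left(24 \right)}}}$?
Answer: $- \frac{178335871810}{364933735363} \approx -0.48868$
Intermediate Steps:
$p = - \frac{1784408129}{869931082}$ ($p = 35361 \left(- \frac{1}{18391}\right) + 6077 \left(- \frac{1}{47302}\right) = - \frac{35361}{18391} - \frac{6077}{47302} = - \frac{1784408129}{869931082} \approx -2.0512$)
$\frac{1}{p + \frac{1}{B{\left(24 \right)}}} = \frac{1}{- \frac{1784408129}{869931082} + \frac{1}{205}} = \frac{1}{- \frac{364933735363}{178335871810}} = - \frac{178335871810}{364933735363}$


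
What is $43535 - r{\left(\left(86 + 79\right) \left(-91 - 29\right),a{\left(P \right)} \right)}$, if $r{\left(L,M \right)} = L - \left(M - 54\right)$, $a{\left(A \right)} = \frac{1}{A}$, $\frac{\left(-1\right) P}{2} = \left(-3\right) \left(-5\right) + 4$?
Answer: $\frac{2404677}{38} \approx 63281.0$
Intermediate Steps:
$P = -38$ ($P = - 2 \left(\left(-3\right) \left(-5\right) + 4\right) = - 2 \left(15 + 4\right) = \left(-2\right) 19 = -38$)
$r{\left(L,M \right)} = 54 + L - M$ ($r{\left(L,M \right)} = L - \left(-54 + M\right) = 54 + L - M$)
$43535 - r{\left(\left(86 + 79\right) \left(-91 - 29\right),a{\left(P \right)} \right)} = 43535 - \left(54 + \left(86 + 79\right) \left(-91 - 29\right) - \frac{1}{-38}\right) = 43535 - \left(54 + 165 \left(-120\right) - - \frac{1}{38}\right) = 43535 - \left(54 - 19800 + \frac{1}{38}\right) = 43535 - - \frac{750347}{38} = 43535 + \frac{750347}{38} = \frac{2404677}{38}$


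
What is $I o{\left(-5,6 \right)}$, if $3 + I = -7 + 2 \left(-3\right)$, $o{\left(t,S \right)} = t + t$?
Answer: $160$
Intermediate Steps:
$o{\left(t,S \right)} = 2 t$
$I = -16$ ($I = -3 + \left(-7 + 2 \left(-3\right)\right) = -3 - 13 = -16$)
$I o{\left(-5,6 \right)} = - 16 \cdot 2 \left(-5\right) = \left(-16\right) \left(-10\right) = 160$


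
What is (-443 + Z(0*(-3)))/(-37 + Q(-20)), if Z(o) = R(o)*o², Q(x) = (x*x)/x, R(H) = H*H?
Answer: 443/57 ≈ 7.7719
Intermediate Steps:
R(H) = H²
Q(x) = x (Q(x) = x²/x = x)
Z(o) = o⁴ (Z(o) = o²*o² = o⁴)
(-443 + Z(0*(-3)))/(-37 + Q(-20)) = (-443 + (0*(-3))⁴)/(-37 - 20) = (-443 + 0⁴)/(-57) = (-443 + 0)*(-1/57) = -443*(-1/57) = 443/57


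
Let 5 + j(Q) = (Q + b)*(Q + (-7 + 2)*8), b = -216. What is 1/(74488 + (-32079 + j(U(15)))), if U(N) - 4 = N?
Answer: 1/46541 ≈ 2.1486e-5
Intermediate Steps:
U(N) = 4 + N
j(Q) = -5 + (-216 + Q)*(-40 + Q) (j(Q) = -5 + (Q - 216)*(Q + (-7 + 2)*8) = -5 + (-216 + Q)*(Q - 5*8) = -5 + (-216 + Q)*(Q - 40) = -5 + (-216 + Q)*(-40 + Q))
1/(74488 + (-32079 + j(U(15)))) = 1/(74488 + (-32079 + (8635 + (4 + 15)² - 256*(4 + 15)))) = 1/(74488 + (-32079 + (8635 + 19² - 256*19))) = 1/(74488 + (-32079 + (8635 + 361 - 4864))) = 1/(74488 + (-32079 + 4132)) = 1/(74488 - 27947) = 1/46541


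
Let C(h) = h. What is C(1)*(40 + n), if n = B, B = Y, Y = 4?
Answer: 44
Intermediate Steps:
B = 4
n = 4
C(1)*(40 + n) = 1*(40 + 4) = 1*44 = 44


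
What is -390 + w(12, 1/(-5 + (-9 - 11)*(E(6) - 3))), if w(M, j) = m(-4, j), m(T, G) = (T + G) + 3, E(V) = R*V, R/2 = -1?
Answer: -115344/295 ≈ -391.00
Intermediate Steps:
R = -2 (R = 2*(-1) = -2)
E(V) = -2*V
m(T, G) = 3 + G + T (m(T, G) = (G + T) + 3 = 3 + G + T)
w(M, j) = -1 + j (w(M, j) = 3 + j - 4 = -1 + j)
-390 + w(12, 1/(-5 + (-9 - 11)*(E(6) - 3))) = -390 + (-1 + 1/(-5 + (-9 - 11)*(-2*6 - 3))) = -390 + (-1 + 1/(-5 - 20*(-12 - 3))) = -390 + (-1 + 1/(-5 - 20*(-15))) = -390 + (-1 + 1/(-5 + 300)) = -390 + (-1 + 1/295) = -390 - 294/295 = -115344/295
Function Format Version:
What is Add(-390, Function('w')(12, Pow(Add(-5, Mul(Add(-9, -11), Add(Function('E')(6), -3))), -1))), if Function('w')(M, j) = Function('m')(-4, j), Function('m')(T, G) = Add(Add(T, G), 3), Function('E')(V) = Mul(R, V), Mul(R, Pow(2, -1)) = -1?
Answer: Rational(-115344, 295) ≈ -391.00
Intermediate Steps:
R = -2 (R = Mul(2, -1) = -2)
Function('E')(V) = Mul(-2, V)
Function('m')(T, G) = Add(3, G, T) (Function('m')(T, G) = Add(Add(G, T), 3) = Add(3, G, T))
Function('w')(M, j) = Add(-1, j) (Function('w')(M, j) = Add(3, j, -4) = Add(-1, j))
Add(-390, Function('w')(12, Pow(Add(-5, Mul(Add(-9, -11), Add(Function('E')(6), -3))), -1))) = Add(-390, Add(-1, Pow(Add(-5, Mul(Add(-9, -11), Add(Mul(-2, 6), -3))), -1))) = Add(-390, Add(-1, Pow(Add(-5, Mul(-20, Add(-12, -3))), -1))) = Add(-390, Add(-1, Pow(Add(-5, Mul(-20, -15)), -1))) = Add(-390, Add(-1, Pow(Add(-5, 300), -1))) = Add(-390, Add(-1, Pow(295, -1))) = Add(-390, Add(-1, Rational(1, 295))) = Add(-390, Rational(-294, 295)) = Rational(-115344, 295)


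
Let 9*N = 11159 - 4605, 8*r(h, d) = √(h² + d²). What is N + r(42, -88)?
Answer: 6554/9 + √2377/4 ≈ 740.41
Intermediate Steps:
r(h, d) = √(d² + h²)/8 (r(h, d) = √(h² + d²)/8 = √(d² + h²)/8)
N = 6554/9 (N = (11159 - 4605)/9 = (⅑)*6554 = 6554/9 ≈ 728.22)
N + r(42, -88) = 6554/9 + √((-88)² + 42²)/8 = 6554/9 + √(7744 + 1764)/8 = 6554/9 + √9508/8 = 6554/9 + (2*√2377)/8 = 6554/9 + √2377/4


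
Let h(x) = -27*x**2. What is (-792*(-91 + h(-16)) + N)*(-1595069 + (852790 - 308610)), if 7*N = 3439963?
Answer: -6345056853565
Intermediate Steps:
N = 3439963/7 (N = (1/7)*3439963 = 3439963/7 ≈ 4.9142e+5)
(-792*(-91 + h(-16)) + N)*(-1595069 + (852790 - 308610)) = (-792*(-91 - 27*(-16)**2) + 3439963/7)*(-1595069 + (852790 - 308610)) = (-792*(-91 - 27*256) + 3439963/7)*(-1595069 + 544180) = (-792*(-91 - 6912) + 3439963/7)*(-1050889) = (-792*(-7003) + 3439963/7)*(-1050889) = (5546376 + 3439963/7)*(-1050889) = (42264595/7)*(-1050889) = -6345056853565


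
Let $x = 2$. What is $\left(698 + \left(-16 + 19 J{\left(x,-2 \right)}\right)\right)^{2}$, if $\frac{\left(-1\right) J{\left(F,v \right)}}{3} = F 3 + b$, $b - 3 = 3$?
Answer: $4$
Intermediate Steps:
$b = 6$ ($b = 3 + 3 = 6$)
$J{\left(F,v \right)} = -18 - 9 F$ ($J{\left(F,v \right)} = - 3 \left(F 3 + 6\right) = - 3 \left(3 F + 6\right) = - 3 \left(6 + 3 F\right) = -18 - 9 F$)
$\left(698 + \left(-16 + 19 J{\left(x,-2 \right)}\right)\right)^{2} = \left(698 + \left(-16 + 19 \left(-18 - 18\right)\right)\right)^{2} = \left(698 + \left(-16 + 19 \left(-36\right)\right)\right)^{2} = \left(698 - 700\right)^{2} = \left(-2\right)^{2} = 4$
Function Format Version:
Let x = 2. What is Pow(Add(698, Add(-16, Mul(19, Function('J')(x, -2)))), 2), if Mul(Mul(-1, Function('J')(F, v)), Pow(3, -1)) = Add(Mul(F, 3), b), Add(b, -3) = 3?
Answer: 4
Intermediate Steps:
b = 6 (b = Add(3, 3) = 6)
Function('J')(F, v) = Add(-18, Mul(-9, F)) (Function('J')(F, v) = Mul(-3, Add(Mul(F, 3), 6)) = Mul(-3, Add(Mul(3, F), 6)) = Mul(-3, Add(6, Mul(3, F))) = Add(-18, Mul(-9, F)))
Pow(Add(698, Add(-16, Mul(19, Function('J')(x, -2)))), 2) = Pow(Add(698, Add(-16, Mul(19, Add(-18, Mul(-9, 2))))), 2) = Pow(Add(698, Add(-16, Mul(19, Add(-18, -18)))), 2) = Pow(Add(698, Add(-16, Mul(19, -36))), 2) = Pow(Add(698, Add(-16, -684)), 2) = Pow(Add(698, -700), 2) = Pow(-2, 2) = 4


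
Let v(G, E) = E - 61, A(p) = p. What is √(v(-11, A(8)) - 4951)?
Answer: 6*I*√139 ≈ 70.739*I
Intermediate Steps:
v(G, E) = -61 + E
√(v(-11, A(8)) - 4951) = √((-61 + 8) - 4951) = √(-53 - 4951) = √(-5004) = 6*I*√139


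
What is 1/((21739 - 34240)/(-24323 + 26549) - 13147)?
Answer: -742/9759241 ≈ -7.6030e-5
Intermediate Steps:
1/((21739 - 34240)/(-24323 + 26549) - 13147) = 1/(-12501/2226 - 13147) = 1/(-12501*1/2226 - 13147) = 1/(-4167/742 - 13147) = 1/(-9759241/742) = -742/9759241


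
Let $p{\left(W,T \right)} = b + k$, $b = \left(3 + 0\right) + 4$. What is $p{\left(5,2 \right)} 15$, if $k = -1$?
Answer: $90$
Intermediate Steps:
$b = 7$ ($b = 3 + 4 = 7$)
$p{\left(W,T \right)} = 6$ ($p{\left(W,T \right)} = 7 - 1 = 6$)
$p{\left(5,2 \right)} 15 = 6 \cdot 15 = 90$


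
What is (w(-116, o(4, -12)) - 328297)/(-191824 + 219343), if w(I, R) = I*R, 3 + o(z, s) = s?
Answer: -326557/27519 ≈ -11.867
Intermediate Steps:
o(z, s) = -3 + s
(w(-116, o(4, -12)) - 328297)/(-191824 + 219343) = (-116*(-3 - 12) - 328297)/(-191824 + 219343) = (-116*(-15) - 328297)/27519 = (1740 - 328297)*(1/27519) = -326557*1/27519 = -326557/27519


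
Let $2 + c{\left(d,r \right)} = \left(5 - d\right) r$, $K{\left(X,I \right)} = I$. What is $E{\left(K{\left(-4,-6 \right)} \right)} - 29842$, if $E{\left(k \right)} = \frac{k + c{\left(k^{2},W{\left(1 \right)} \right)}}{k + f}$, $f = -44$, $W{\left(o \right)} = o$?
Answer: $- \frac{1492061}{50} \approx -29841.0$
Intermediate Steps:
$c{\left(d,r \right)} = -2 + r \left(5 - d\right)$ ($c{\left(d,r \right)} = -2 + \left(5 - d\right) r = -2 + r \left(5 - d\right)$)
$E{\left(k \right)} = \frac{3 + k - k^{2}}{-44 + k}$ ($E{\left(k \right)} = \frac{k - \left(-3 + k^{2} \cdot 1\right)}{k - 44} = \frac{k - \left(-3 + k^{2}\right)}{-44 + k} = \frac{3 + k - k^{2}}{-44 + k}$)
$E{\left(K{\left(-4,-6 \right)} \right)} - 29842 = \frac{3 - 6 - \left(-6\right)^{2}}{-44 - 6} - 29842 = \frac{3 - 6 - 36}{-50} - 29842 = - \frac{3 - 6 - 36}{50} - 29842 = \left(- \frac{1}{50}\right) \left(-39\right) - 29842 = \frac{39}{50} - 29842 = - \frac{1492061}{50}$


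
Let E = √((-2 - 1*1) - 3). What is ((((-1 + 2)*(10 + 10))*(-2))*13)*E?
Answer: -520*I*√6 ≈ -1273.7*I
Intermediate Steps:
E = I*√6 (E = √((-2 - 1) - 3) = √(-3 - 3) = √(-6) = I*√6 ≈ 2.4495*I)
((((-1 + 2)*(10 + 10))*(-2))*13)*E = ((((-1 + 2)*(10 + 10))*(-2))*13)*(I*√6) = (((1*20)*(-2))*13)*(I*√6) = ((20*(-2))*13)*(I*√6) = (-40*13)*(I*√6) = -520*I*√6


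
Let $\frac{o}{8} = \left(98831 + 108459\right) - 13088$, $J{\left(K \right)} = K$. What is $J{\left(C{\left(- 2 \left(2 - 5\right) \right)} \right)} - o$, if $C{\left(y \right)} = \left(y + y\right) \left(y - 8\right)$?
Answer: $-1553640$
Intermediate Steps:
$C{\left(y \right)} = 2 y \left(-8 + y\right)$
$o = 1553616$ ($o = 8 \left(\left(98831 + 108459\right) - 13088\right) = 8 \left(207290 - 13088\right) = 8 \cdot 194202 = 1553616$)
$J{\left(C{\left(- 2 \left(2 - 5\right) \right)} \right)} - o = 2 \left(- 2 \left(2 - 5\right)\right) \left(-8 - 2 \left(2 - 5\right)\right) - 1553616 = 2 \left(\left(-2\right) \left(-3\right)\right) \left(-8 - -6\right) - 1553616 = 2 \cdot 6 \left(-8 + 6\right) - 1553616 = 2 \cdot 6 \left(-2\right) - 1553616 = -24 - 1553616 = -1553640$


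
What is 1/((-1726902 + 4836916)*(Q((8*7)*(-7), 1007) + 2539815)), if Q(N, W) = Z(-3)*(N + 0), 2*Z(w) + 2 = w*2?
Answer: 1/7903736709362 ≈ 1.2652e-13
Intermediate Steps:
Z(w) = -1 + w (Z(w) = -1 + (w*2)/2 = -1 + (2*w)/2 = -1 + w)
Q(N, W) = -4*N (Q(N, W) = (-1 - 3)*(N + 0) = -4*N)
1/((-1726902 + 4836916)*(Q((8*7)*(-7), 1007) + 2539815)) = 1/((-1726902 + 4836916)*(-4*8*7*(-7) + 2539815)) = 1/(3110014*(-224*(-7) + 2539815)) = 1/(3110014*(-4*(-392) + 2539815)) = 1/(3110014*(1568 + 2539815)) = 1/(3110014*2541383) = 1/7903736709362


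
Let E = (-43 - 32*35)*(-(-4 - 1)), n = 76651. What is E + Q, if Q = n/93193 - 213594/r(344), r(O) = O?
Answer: -103149323589/16029196 ≈ -6435.1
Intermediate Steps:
Q = -9939548849/16029196 (Q = 76651/93193 - 213594/344 = 76651*(1/93193) - 213594*1/344 = 76651/93193 - 106797/172 = -9939548849/16029196 ≈ -620.09)
E = -5815 (E = (-43 - 1120)*(-1*(-5)) = -1163*5 = -5815)
E + Q = -5815 - 9939548849/16029196 = -103149323589/16029196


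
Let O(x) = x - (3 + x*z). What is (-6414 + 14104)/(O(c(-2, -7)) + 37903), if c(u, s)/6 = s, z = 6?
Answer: 769/3811 ≈ 0.20178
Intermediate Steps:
c(u, s) = 6*s
O(x) = -3 - 5*x (O(x) = x - (3 + x*6) = x - (3 + 6*x) = x + (-3 - 6*x) = -3 - 5*x)
(-6414 + 14104)/(O(c(-2, -7)) + 37903) = (-6414 + 14104)/((-3 - 30*(-7)) + 37903) = 7690/((-3 - 5*(-42)) + 37903) = 7690/((-3 + 210) + 37903) = 7690/(207 + 37903) = 7690/38110 = 7690*(1/38110) = 769/3811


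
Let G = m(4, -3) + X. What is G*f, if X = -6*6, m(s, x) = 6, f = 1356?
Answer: -40680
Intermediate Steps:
X = -36 (X = -1*36 = -36)
G = -30 (G = 6 - 36 = -30)
G*f = -30*1356 = -40680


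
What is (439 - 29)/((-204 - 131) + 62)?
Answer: -410/273 ≈ -1.5018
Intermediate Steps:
(439 - 29)/((-204 - 131) + 62) = 410/(-335 + 62) = 410/(-273) = 410*(-1/273) = -410/273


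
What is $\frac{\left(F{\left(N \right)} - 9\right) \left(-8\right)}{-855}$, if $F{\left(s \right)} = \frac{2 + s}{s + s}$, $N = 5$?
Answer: $- \frac{332}{4275} \approx -0.077661$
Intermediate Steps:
$F{\left(s \right)} = \frac{2 + s}{2 s}$
$\frac{\left(F{\left(N \right)} - 9\right) \left(-8\right)}{-855} = \frac{\left(\frac{2 + 5}{2 \cdot 5} - 9\right) \left(-8\right)}{-855} = \left(\frac{1}{2} \cdot \frac{1}{5} \cdot 7 - 9\right) \left(-8\right) \left(- \frac{1}{855}\right) = \left(\frac{7}{10} - 9\right) \left(-8\right) \left(- \frac{1}{855}\right) = \left(- \frac{83}{10}\right) \left(-8\right) \left(- \frac{1}{855}\right) = \frac{332}{5} \left(- \frac{1}{855}\right) = - \frac{332}{4275}$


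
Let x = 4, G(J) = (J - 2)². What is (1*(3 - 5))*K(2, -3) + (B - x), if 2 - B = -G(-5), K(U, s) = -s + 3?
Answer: 35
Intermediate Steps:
G(J) = (-2 + J)²
K(U, s) = 3 - s
B = 51 (B = 2 - (-1)*(-2 - 5)² = 2 - (-1)*(-7)² = 2 - (-1)*49 = 2 - 1*(-49) = 2 + 49 = 51)
(1*(3 - 5))*K(2, -3) + (B - x) = (1*(3 - 5))*(3 - 1*(-3)) + (51 - 1*4) = (1*(-2))*(3 + 3) + (51 - 4) = -2*6 + 47 = -12 + 47 = 35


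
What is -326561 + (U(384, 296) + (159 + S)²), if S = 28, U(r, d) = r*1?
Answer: -291208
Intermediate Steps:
U(r, d) = r
-326561 + (U(384, 296) + (159 + S)²) = -326561 + (384 + (159 + 28)²) = -326561 + (384 + 187²) = -326561 + (384 + 34969) = -326561 + 35353 = -291208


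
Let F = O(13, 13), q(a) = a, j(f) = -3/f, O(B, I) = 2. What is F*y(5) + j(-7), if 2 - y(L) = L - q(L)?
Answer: 31/7 ≈ 4.4286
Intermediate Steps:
F = 2
y(L) = 2 (y(L) = 2 - (L - L) = 2 - 1*0 = 2 + 0 = 2)
F*y(5) + j(-7) = 2*2 - 3/(-7) = 4 - 3*(-⅐) = 4 + 3/7 = 31/7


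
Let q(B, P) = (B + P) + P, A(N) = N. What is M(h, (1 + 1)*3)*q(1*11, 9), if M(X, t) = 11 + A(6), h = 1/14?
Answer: 493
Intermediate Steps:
h = 1/14 ≈ 0.071429
q(B, P) = B + 2*P
M(X, t) = 17 (M(X, t) = 11 + 6 = 17)
M(h, (1 + 1)*3)*q(1*11, 9) = 17*(1*11 + 2*9) = 17*(11 + 18) = 17*29 = 493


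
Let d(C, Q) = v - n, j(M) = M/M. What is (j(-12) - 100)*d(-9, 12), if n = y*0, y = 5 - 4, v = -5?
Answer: 495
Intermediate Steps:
y = 1
j(M) = 1
n = 0 (n = 1*0 = 0)
d(C, Q) = -5 (d(C, Q) = -5 - 1*0 = -5 + 0 = -5)
(j(-12) - 100)*d(-9, 12) = (1 - 100)*(-5) = -99*(-5) = 495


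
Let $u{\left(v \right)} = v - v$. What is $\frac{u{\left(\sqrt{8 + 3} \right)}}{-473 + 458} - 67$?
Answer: $-67$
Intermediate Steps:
$u{\left(v \right)} = 0$
$\frac{u{\left(\sqrt{8 + 3} \right)}}{-473 + 458} - 67 = \frac{1}{-473 + 458} \cdot 0 - 67 = \frac{1}{-15} \cdot 0 - 67 = \left(- \frac{1}{15}\right) 0 - 67 = 0 - 67 = -67$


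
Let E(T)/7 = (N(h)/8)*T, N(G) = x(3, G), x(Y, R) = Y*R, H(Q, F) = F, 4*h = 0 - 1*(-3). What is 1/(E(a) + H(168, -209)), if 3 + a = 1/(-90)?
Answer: -320/68777 ≈ -0.0046527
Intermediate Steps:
h = 3/4 (h = (0 - 1*(-3))/4 = (0 + 3)/4 = (1/4)*3 = 3/4 ≈ 0.75000)
x(Y, R) = R*Y
a = -271/90 (a = -3 + 1/(-90) = -3 - 1/90 = -271/90 ≈ -3.0111)
N(G) = 3*G (N(G) = G*3 = 3*G)
E(T) = 63*T/32 (E(T) = 7*(((3*(3/4))/8)*T) = 7*(((9/4)*(1/8))*T) = 7*(9*T/32) = 63*T/32)
1/(E(a) + H(168, -209)) = 1/((63/32)*(-271/90) - 209) = 1/(-1897/320 - 209) = 1/(-68777/320) = -320/68777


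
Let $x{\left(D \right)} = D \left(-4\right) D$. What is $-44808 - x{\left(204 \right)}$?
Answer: $121656$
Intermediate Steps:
$x{\left(D \right)} = - 4 D^{2}$ ($x{\left(D \right)} = - 4 D D = - 4 D^{2}$)
$-44808 - x{\left(204 \right)} = -44808 - - 4 \cdot 204^{2} = -44808 - \left(-4\right) 41616 = -44808 - -166464 = -44808 + 166464 = 121656$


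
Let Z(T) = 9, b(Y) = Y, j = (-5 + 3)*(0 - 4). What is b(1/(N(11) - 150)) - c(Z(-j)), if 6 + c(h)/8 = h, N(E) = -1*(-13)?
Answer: -3289/137 ≈ -24.007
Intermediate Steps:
N(E) = 13
j = 8 (j = -2*(-4) = 8)
c(h) = -48 + 8*h
b(1/(N(11) - 150)) - c(Z(-j)) = 1/(13 - 150) - (-48 + 8*9) = 1/(-137) - (-48 + 72) = -1/137 - 1*24 = -1/137 - 24 = -3289/137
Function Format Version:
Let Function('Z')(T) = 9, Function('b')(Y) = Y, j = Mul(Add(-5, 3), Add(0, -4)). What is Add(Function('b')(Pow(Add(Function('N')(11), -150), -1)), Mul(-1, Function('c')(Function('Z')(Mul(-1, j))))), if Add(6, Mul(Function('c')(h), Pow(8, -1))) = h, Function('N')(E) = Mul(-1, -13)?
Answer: Rational(-3289, 137) ≈ -24.007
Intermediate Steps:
Function('N')(E) = 13
j = 8 (j = Mul(-2, -4) = 8)
Function('c')(h) = Add(-48, Mul(8, h))
Add(Function('b')(Pow(Add(Function('N')(11), -150), -1)), Mul(-1, Function('c')(Function('Z')(Mul(-1, j))))) = Add(Pow(Add(13, -150), -1), Mul(-1, Add(-48, Mul(8, 9)))) = Add(Pow(-137, -1), Mul(-1, Add(-48, 72))) = Add(Rational(-1, 137), Mul(-1, 24)) = Add(Rational(-1, 137), -24) = Rational(-3289, 137)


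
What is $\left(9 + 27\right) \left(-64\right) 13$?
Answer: $-29952$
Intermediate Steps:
$\left(9 + 27\right) \left(-64\right) 13 = 36 \left(-64\right) 13 = \left(-2304\right) 13 = -29952$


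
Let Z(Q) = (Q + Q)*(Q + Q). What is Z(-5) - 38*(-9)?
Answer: 442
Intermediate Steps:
Z(Q) = 4*Q² (Z(Q) = (2*Q)*(2*Q) = 4*Q²)
Z(-5) - 38*(-9) = 4*(-5)² - 38*(-9) = 4*25 + 342 = 100 + 342 = 442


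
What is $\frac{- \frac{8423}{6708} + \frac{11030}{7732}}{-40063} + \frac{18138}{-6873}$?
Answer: $- \frac{3140777852110913}{1190127428041812} \approx -2.639$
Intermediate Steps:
$\frac{- \frac{8423}{6708} + \frac{11030}{7732}}{-40063} + \frac{18138}{-6873} = \left(\left(-8423\right) \frac{1}{6708} + 11030 \cdot \frac{1}{7732}\right) \left(- \frac{1}{40063}\right) + 18138 \left(- \frac{1}{6873}\right) = \left(- \frac{8423}{6708} + \frac{5515}{3866}\right) \left(- \frac{1}{40063}\right) - \frac{6046}{2291} = \frac{2215651}{12966564} \left(- \frac{1}{40063}\right) - \frac{6046}{2291} = - \frac{2215651}{519479453532} - \frac{6046}{2291} = - \frac{3140777852110913}{1190127428041812}$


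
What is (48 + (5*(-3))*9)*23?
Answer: -2001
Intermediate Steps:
(48 + (5*(-3))*9)*23 = (48 - 15*9)*23 = (48 - 135)*23 = -87*23 = -2001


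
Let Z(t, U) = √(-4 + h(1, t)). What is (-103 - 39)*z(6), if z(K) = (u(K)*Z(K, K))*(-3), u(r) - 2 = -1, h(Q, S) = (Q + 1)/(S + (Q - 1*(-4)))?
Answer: 426*I*√462/11 ≈ 832.41*I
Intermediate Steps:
h(Q, S) = (1 + Q)/(4 + Q + S) (h(Q, S) = (1 + Q)/(S + (Q + 4)) = (1 + Q)/(S + (4 + Q)) = (1 + Q)/(4 + Q + S))
u(r) = 1 (u(r) = 2 - 1 = 1)
Z(t, U) = √(-4 + 2/(5 + t)) (Z(t, U) = √(-4 + (1 + 1)/(4 + 1 + t)) = √(-4 + 2/(5 + t)))
z(K) = -3*√2*√((-9 - 2*K)/(5 + K)) (z(K) = (1*(√2*√((-9 - 2*K)/(5 + K))))*(-3) = (√2*√((-9 - 2*K)/(5 + K)))*(-3) = -3*√2*√((-9 - 2*K)/(5 + K)))
(-103 - 39)*z(6) = (-103 - 39)*(-3*√2*√(-(9 + 2*6)/(5 + 6))) = -(-426)*√2*√(-1*(9 + 12)/11) = -(-426)*√2*√(-1*1/11*21) = -(-426)*√2*√(-21/11) = -(-426)*√2*I*√231/11 = -(-426)*I*√462/11 = 426*I*√462/11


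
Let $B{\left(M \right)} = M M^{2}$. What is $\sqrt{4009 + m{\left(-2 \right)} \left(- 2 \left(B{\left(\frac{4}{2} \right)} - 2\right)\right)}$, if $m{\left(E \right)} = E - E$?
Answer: $\sqrt{4009} \approx 63.317$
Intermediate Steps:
$m{\left(E \right)} = 0$
$B{\left(M \right)} = M^{3}$
$\sqrt{4009 + m{\left(-2 \right)} \left(- 2 \left(B{\left(\frac{4}{2} \right)} - 2\right)\right)} = \sqrt{4009 + 0 \left(- 2 \left(\left(\frac{4}{2}\right)^{3} - 2\right)\right)} = \sqrt{4009 + 0 \left(- 2 \left(\left(4 \cdot \frac{1}{2}\right)^{3} - 2\right)\right)} = \sqrt{4009 + 0 \left(- 2 \left(2^{3} - 2\right)\right)} = \sqrt{4009 + 0 \left(- 2 \left(8 - 2\right)\right)} = \sqrt{4009 + 0 \left(\left(-2\right) 6\right)} = \sqrt{4009 + 0 \left(-12\right)} = \sqrt{4009 + 0} = \sqrt{4009}$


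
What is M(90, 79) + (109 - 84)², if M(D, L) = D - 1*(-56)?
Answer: 771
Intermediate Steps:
M(D, L) = 56 + D (M(D, L) = D + 56 = 56 + D)
M(90, 79) + (109 - 84)² = (56 + 90) + (109 - 84)² = 146 + 25² = 146 + 625 = 771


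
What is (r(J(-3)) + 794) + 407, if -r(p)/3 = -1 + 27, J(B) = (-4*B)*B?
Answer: 1123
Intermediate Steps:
J(B) = -4*B²
r(p) = -78 (r(p) = -3*(-1 + 27) = -3*26 = -78)
(r(J(-3)) + 794) + 407 = (-78 + 794) + 407 = 716 + 407 = 1123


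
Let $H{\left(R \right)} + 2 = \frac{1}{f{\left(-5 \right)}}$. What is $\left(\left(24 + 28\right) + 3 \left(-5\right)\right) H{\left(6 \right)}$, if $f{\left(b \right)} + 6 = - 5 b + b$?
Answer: $- \frac{999}{14} \approx -71.357$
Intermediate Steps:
$f{\left(b \right)} = -6 - 4 b$ ($f{\left(b \right)} = -6 + \left(- 5 b + b\right) = -6 - 4 b$)
$H{\left(R \right)} = - \frac{27}{14}$ ($H{\left(R \right)} = -2 + \frac{1}{-6 - -20} = -2 + \frac{1}{-6 + 20} = -2 + \frac{1}{14} = - \frac{27}{14}$)
$\left(\left(24 + 28\right) + 3 \left(-5\right)\right) H{\left(6 \right)} = \left(\left(24 + 28\right) + 3 \left(-5\right)\right) \left(- \frac{27}{14}\right) = \left(52 - 15\right) \left(- \frac{27}{14}\right) = 37 \left(- \frac{27}{14}\right) = - \frac{999}{14}$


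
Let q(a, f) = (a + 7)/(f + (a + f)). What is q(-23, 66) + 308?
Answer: 33556/109 ≈ 307.85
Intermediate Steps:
q(a, f) = (7 + a)/(a + 2*f)
q(-23, 66) + 308 = (7 - 23)/(-23 + 2*66) + 308 = -16/(-23 + 132) + 308 = -16/109 + 308 = 33556/109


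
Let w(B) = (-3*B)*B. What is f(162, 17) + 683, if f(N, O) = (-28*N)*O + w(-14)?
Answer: -77017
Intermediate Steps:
w(B) = -3*B²
f(N, O) = -588 - 28*N*O (f(N, O) = (-28*N)*O - 3*(-14)² = -28*N*O - 3*196 = -28*N*O - 588 = -588 - 28*N*O)
f(162, 17) + 683 = (-588 - 28*162*17) + 683 = (-588 - 77112) + 683 = -77700 + 683 = -77017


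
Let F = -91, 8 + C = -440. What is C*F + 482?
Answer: 41250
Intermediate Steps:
C = -448 (C = -8 - 440 = -448)
C*F + 482 = -448*(-91) + 482 = 40768 + 482 = 41250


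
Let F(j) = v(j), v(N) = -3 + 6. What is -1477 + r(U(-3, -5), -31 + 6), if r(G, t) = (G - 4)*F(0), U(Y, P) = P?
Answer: -1504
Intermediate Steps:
v(N) = 3
F(j) = 3
r(G, t) = -12 + 3*G (r(G, t) = (G - 4)*3 = (-4 + G)*3 = -12 + 3*G)
-1477 + r(U(-3, -5), -31 + 6) = -1477 + (-12 + 3*(-5)) = -1477 + (-12 - 15) = -1477 - 27 = -1504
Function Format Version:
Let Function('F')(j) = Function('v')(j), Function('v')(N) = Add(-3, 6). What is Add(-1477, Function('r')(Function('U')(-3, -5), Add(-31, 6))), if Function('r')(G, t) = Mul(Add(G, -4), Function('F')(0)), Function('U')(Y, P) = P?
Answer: -1504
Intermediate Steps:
Function('v')(N) = 3
Function('F')(j) = 3
Function('r')(G, t) = Add(-12, Mul(3, G)) (Function('r')(G, t) = Mul(Add(G, -4), 3) = Mul(Add(-4, G), 3) = Add(-12, Mul(3, G)))
Add(-1477, Function('r')(Function('U')(-3, -5), Add(-31, 6))) = Add(-1477, Add(-12, Mul(3, -5))) = Add(-1477, Add(-12, -15)) = Add(-1477, -27) = -1504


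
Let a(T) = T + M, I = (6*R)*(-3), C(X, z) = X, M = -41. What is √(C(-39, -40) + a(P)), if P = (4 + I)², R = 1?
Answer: 2*√29 ≈ 10.770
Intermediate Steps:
I = -18 (I = (6*1)*(-3) = 6*(-3) = -18)
P = 196 (P = (4 - 18)² = (-14)² = 196)
a(T) = -41 + T (a(T) = T - 41 = -41 + T)
√(C(-39, -40) + a(P)) = √(-39 + (-41 + 196)) = √(-39 + 155) = √116 = 2*√29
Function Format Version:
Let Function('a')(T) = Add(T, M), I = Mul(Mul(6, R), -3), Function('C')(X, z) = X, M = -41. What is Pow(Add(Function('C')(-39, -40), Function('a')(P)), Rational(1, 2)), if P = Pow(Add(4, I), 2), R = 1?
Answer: Mul(2, Pow(29, Rational(1, 2))) ≈ 10.770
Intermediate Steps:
I = -18 (I = Mul(Mul(6, 1), -3) = Mul(6, -3) = -18)
P = 196 (P = Pow(Add(4, -18), 2) = Pow(-14, 2) = 196)
Function('a')(T) = Add(-41, T) (Function('a')(T) = Add(T, -41) = Add(-41, T))
Pow(Add(Function('C')(-39, -40), Function('a')(P)), Rational(1, 2)) = Pow(Add(-39, Add(-41, 196)), Rational(1, 2)) = Pow(Add(-39, 155), Rational(1, 2)) = Pow(116, Rational(1, 2)) = Mul(2, Pow(29, Rational(1, 2)))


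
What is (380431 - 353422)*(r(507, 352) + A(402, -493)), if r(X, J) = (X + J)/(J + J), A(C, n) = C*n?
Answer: -3768351993765/704 ≈ -5.3528e+9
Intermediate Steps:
r(X, J) = (J + X)/(2*J) (r(X, J) = (J + X)/((2*J)) = (J + X)*(1/(2*J)) = (J + X)/(2*J))
(380431 - 353422)*(r(507, 352) + A(402, -493)) = (380431 - 353422)*((½)*(352 + 507)/352 + 402*(-493)) = 27009*((½)*(1/352)*859 - 198186) = 27009*(859/704 - 198186) = 27009*(-139522085/704) = -3768351993765/704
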